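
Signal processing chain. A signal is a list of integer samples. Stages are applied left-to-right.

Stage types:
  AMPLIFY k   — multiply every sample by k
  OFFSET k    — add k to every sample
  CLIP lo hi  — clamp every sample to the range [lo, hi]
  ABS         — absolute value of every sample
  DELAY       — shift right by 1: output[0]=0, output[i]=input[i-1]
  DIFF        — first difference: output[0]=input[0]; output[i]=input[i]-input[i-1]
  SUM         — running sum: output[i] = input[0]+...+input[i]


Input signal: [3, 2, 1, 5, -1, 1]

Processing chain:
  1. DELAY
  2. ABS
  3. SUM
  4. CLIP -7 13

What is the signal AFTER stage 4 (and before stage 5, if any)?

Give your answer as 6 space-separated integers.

Input: [3, 2, 1, 5, -1, 1]
Stage 1 (DELAY): [0, 3, 2, 1, 5, -1] = [0, 3, 2, 1, 5, -1] -> [0, 3, 2, 1, 5, -1]
Stage 2 (ABS): |0|=0, |3|=3, |2|=2, |1|=1, |5|=5, |-1|=1 -> [0, 3, 2, 1, 5, 1]
Stage 3 (SUM): sum[0..0]=0, sum[0..1]=3, sum[0..2]=5, sum[0..3]=6, sum[0..4]=11, sum[0..5]=12 -> [0, 3, 5, 6, 11, 12]
Stage 4 (CLIP -7 13): clip(0,-7,13)=0, clip(3,-7,13)=3, clip(5,-7,13)=5, clip(6,-7,13)=6, clip(11,-7,13)=11, clip(12,-7,13)=12 -> [0, 3, 5, 6, 11, 12]

Answer: 0 3 5 6 11 12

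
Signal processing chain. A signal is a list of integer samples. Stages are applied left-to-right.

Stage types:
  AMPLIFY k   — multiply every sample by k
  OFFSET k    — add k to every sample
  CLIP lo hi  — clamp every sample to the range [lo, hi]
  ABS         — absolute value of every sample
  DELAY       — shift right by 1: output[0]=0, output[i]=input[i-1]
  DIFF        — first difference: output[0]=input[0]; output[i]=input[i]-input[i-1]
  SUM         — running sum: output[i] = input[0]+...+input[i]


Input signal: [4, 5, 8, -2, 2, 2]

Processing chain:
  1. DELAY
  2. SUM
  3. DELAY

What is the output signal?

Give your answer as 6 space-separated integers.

Input: [4, 5, 8, -2, 2, 2]
Stage 1 (DELAY): [0, 4, 5, 8, -2, 2] = [0, 4, 5, 8, -2, 2] -> [0, 4, 5, 8, -2, 2]
Stage 2 (SUM): sum[0..0]=0, sum[0..1]=4, sum[0..2]=9, sum[0..3]=17, sum[0..4]=15, sum[0..5]=17 -> [0, 4, 9, 17, 15, 17]
Stage 3 (DELAY): [0, 0, 4, 9, 17, 15] = [0, 0, 4, 9, 17, 15] -> [0, 0, 4, 9, 17, 15]

Answer: 0 0 4 9 17 15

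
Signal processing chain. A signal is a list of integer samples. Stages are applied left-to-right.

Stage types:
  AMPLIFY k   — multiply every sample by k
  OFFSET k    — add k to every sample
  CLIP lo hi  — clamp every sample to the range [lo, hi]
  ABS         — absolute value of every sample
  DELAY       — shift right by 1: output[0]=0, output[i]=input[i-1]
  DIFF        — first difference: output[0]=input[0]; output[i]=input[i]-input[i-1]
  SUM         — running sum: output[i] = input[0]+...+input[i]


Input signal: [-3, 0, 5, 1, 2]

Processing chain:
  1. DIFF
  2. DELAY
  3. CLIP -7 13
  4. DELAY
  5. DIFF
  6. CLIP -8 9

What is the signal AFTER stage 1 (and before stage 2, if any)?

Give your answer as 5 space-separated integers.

Answer: -3 3 5 -4 1

Derivation:
Input: [-3, 0, 5, 1, 2]
Stage 1 (DIFF): s[0]=-3, 0--3=3, 5-0=5, 1-5=-4, 2-1=1 -> [-3, 3, 5, -4, 1]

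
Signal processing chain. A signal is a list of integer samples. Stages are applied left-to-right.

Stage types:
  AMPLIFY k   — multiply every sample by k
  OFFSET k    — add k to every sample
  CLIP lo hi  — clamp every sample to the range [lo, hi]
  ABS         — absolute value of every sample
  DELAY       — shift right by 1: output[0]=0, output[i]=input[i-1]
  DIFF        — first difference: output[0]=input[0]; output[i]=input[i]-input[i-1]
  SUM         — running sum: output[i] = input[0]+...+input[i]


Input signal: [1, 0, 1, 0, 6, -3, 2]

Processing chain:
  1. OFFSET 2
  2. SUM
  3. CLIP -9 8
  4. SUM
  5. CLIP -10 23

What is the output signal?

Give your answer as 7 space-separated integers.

Input: [1, 0, 1, 0, 6, -3, 2]
Stage 1 (OFFSET 2): 1+2=3, 0+2=2, 1+2=3, 0+2=2, 6+2=8, -3+2=-1, 2+2=4 -> [3, 2, 3, 2, 8, -1, 4]
Stage 2 (SUM): sum[0..0]=3, sum[0..1]=5, sum[0..2]=8, sum[0..3]=10, sum[0..4]=18, sum[0..5]=17, sum[0..6]=21 -> [3, 5, 8, 10, 18, 17, 21]
Stage 3 (CLIP -9 8): clip(3,-9,8)=3, clip(5,-9,8)=5, clip(8,-9,8)=8, clip(10,-9,8)=8, clip(18,-9,8)=8, clip(17,-9,8)=8, clip(21,-9,8)=8 -> [3, 5, 8, 8, 8, 8, 8]
Stage 4 (SUM): sum[0..0]=3, sum[0..1]=8, sum[0..2]=16, sum[0..3]=24, sum[0..4]=32, sum[0..5]=40, sum[0..6]=48 -> [3, 8, 16, 24, 32, 40, 48]
Stage 5 (CLIP -10 23): clip(3,-10,23)=3, clip(8,-10,23)=8, clip(16,-10,23)=16, clip(24,-10,23)=23, clip(32,-10,23)=23, clip(40,-10,23)=23, clip(48,-10,23)=23 -> [3, 8, 16, 23, 23, 23, 23]

Answer: 3 8 16 23 23 23 23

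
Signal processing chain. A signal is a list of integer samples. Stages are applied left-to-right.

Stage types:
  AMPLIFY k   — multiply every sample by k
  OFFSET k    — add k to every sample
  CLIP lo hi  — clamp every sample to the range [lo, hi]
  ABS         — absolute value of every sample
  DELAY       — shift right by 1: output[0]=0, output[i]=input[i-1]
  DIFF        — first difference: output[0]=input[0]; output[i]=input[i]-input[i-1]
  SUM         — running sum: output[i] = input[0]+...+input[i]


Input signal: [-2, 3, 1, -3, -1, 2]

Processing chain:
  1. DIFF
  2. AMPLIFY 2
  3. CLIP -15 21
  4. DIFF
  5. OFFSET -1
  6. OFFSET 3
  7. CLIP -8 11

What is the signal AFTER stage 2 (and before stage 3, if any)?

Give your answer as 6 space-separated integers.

Answer: -4 10 -4 -8 4 6

Derivation:
Input: [-2, 3, 1, -3, -1, 2]
Stage 1 (DIFF): s[0]=-2, 3--2=5, 1-3=-2, -3-1=-4, -1--3=2, 2--1=3 -> [-2, 5, -2, -4, 2, 3]
Stage 2 (AMPLIFY 2): -2*2=-4, 5*2=10, -2*2=-4, -4*2=-8, 2*2=4, 3*2=6 -> [-4, 10, -4, -8, 4, 6]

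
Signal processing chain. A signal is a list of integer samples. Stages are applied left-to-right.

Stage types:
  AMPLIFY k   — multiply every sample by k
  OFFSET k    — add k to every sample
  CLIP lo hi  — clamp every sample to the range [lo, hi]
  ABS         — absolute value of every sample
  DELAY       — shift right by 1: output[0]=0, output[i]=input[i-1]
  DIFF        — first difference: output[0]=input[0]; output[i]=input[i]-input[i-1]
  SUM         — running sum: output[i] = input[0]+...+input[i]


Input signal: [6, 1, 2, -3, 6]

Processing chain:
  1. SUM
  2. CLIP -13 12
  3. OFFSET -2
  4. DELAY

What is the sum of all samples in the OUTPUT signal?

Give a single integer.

Answer: 20

Derivation:
Input: [6, 1, 2, -3, 6]
Stage 1 (SUM): sum[0..0]=6, sum[0..1]=7, sum[0..2]=9, sum[0..3]=6, sum[0..4]=12 -> [6, 7, 9, 6, 12]
Stage 2 (CLIP -13 12): clip(6,-13,12)=6, clip(7,-13,12)=7, clip(9,-13,12)=9, clip(6,-13,12)=6, clip(12,-13,12)=12 -> [6, 7, 9, 6, 12]
Stage 3 (OFFSET -2): 6+-2=4, 7+-2=5, 9+-2=7, 6+-2=4, 12+-2=10 -> [4, 5, 7, 4, 10]
Stage 4 (DELAY): [0, 4, 5, 7, 4] = [0, 4, 5, 7, 4] -> [0, 4, 5, 7, 4]
Output sum: 20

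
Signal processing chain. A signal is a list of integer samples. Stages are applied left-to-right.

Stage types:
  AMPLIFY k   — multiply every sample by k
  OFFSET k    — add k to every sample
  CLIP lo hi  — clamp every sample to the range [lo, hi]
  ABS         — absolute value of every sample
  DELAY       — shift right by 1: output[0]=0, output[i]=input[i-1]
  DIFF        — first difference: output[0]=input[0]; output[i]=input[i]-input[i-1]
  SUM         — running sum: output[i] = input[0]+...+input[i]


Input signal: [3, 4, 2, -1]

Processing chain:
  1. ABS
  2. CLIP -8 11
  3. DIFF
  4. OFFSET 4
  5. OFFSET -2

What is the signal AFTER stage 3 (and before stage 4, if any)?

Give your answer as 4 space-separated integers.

Input: [3, 4, 2, -1]
Stage 1 (ABS): |3|=3, |4|=4, |2|=2, |-1|=1 -> [3, 4, 2, 1]
Stage 2 (CLIP -8 11): clip(3,-8,11)=3, clip(4,-8,11)=4, clip(2,-8,11)=2, clip(1,-8,11)=1 -> [3, 4, 2, 1]
Stage 3 (DIFF): s[0]=3, 4-3=1, 2-4=-2, 1-2=-1 -> [3, 1, -2, -1]

Answer: 3 1 -2 -1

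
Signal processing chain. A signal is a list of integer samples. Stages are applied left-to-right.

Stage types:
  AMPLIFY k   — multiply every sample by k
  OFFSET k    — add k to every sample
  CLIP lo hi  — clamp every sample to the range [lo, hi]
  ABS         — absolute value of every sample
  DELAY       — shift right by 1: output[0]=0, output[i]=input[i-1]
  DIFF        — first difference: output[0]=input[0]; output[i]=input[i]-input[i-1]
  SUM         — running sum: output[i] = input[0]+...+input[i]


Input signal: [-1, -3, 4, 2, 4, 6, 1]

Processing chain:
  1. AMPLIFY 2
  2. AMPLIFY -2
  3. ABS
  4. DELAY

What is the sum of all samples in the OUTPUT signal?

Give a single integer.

Input: [-1, -3, 4, 2, 4, 6, 1]
Stage 1 (AMPLIFY 2): -1*2=-2, -3*2=-6, 4*2=8, 2*2=4, 4*2=8, 6*2=12, 1*2=2 -> [-2, -6, 8, 4, 8, 12, 2]
Stage 2 (AMPLIFY -2): -2*-2=4, -6*-2=12, 8*-2=-16, 4*-2=-8, 8*-2=-16, 12*-2=-24, 2*-2=-4 -> [4, 12, -16, -8, -16, -24, -4]
Stage 3 (ABS): |4|=4, |12|=12, |-16|=16, |-8|=8, |-16|=16, |-24|=24, |-4|=4 -> [4, 12, 16, 8, 16, 24, 4]
Stage 4 (DELAY): [0, 4, 12, 16, 8, 16, 24] = [0, 4, 12, 16, 8, 16, 24] -> [0, 4, 12, 16, 8, 16, 24]
Output sum: 80

Answer: 80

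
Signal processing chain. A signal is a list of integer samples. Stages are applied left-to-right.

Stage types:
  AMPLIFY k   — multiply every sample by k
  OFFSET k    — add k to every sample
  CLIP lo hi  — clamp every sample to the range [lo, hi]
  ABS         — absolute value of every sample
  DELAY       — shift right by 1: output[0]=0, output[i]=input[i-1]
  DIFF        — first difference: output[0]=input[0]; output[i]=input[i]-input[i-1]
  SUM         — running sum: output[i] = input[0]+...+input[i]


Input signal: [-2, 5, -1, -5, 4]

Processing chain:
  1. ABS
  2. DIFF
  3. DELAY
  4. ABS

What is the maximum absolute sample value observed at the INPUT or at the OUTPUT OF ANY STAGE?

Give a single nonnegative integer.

Answer: 5

Derivation:
Input: [-2, 5, -1, -5, 4] (max |s|=5)
Stage 1 (ABS): |-2|=2, |5|=5, |-1|=1, |-5|=5, |4|=4 -> [2, 5, 1, 5, 4] (max |s|=5)
Stage 2 (DIFF): s[0]=2, 5-2=3, 1-5=-4, 5-1=4, 4-5=-1 -> [2, 3, -4, 4, -1] (max |s|=4)
Stage 3 (DELAY): [0, 2, 3, -4, 4] = [0, 2, 3, -4, 4] -> [0, 2, 3, -4, 4] (max |s|=4)
Stage 4 (ABS): |0|=0, |2|=2, |3|=3, |-4|=4, |4|=4 -> [0, 2, 3, 4, 4] (max |s|=4)
Overall max amplitude: 5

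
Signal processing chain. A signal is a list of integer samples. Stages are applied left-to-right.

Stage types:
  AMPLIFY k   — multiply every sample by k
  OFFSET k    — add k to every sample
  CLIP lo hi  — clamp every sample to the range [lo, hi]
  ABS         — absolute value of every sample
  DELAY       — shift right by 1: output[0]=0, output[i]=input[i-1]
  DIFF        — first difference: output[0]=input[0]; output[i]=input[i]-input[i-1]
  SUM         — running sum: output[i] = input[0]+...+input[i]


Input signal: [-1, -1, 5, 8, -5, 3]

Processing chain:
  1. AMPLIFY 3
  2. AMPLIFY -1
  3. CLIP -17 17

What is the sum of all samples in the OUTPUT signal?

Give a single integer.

Answer: -20

Derivation:
Input: [-1, -1, 5, 8, -5, 3]
Stage 1 (AMPLIFY 3): -1*3=-3, -1*3=-3, 5*3=15, 8*3=24, -5*3=-15, 3*3=9 -> [-3, -3, 15, 24, -15, 9]
Stage 2 (AMPLIFY -1): -3*-1=3, -3*-1=3, 15*-1=-15, 24*-1=-24, -15*-1=15, 9*-1=-9 -> [3, 3, -15, -24, 15, -9]
Stage 3 (CLIP -17 17): clip(3,-17,17)=3, clip(3,-17,17)=3, clip(-15,-17,17)=-15, clip(-24,-17,17)=-17, clip(15,-17,17)=15, clip(-9,-17,17)=-9 -> [3, 3, -15, -17, 15, -9]
Output sum: -20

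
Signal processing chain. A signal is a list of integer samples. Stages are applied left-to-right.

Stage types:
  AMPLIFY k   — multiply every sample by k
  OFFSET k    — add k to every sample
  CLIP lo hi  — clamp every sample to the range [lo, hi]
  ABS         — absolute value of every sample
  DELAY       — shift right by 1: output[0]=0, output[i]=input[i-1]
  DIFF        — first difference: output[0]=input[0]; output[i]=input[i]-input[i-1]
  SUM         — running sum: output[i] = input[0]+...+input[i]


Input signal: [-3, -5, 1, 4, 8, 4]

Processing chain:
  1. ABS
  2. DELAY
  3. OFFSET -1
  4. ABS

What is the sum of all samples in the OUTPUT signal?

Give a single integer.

Input: [-3, -5, 1, 4, 8, 4]
Stage 1 (ABS): |-3|=3, |-5|=5, |1|=1, |4|=4, |8|=8, |4|=4 -> [3, 5, 1, 4, 8, 4]
Stage 2 (DELAY): [0, 3, 5, 1, 4, 8] = [0, 3, 5, 1, 4, 8] -> [0, 3, 5, 1, 4, 8]
Stage 3 (OFFSET -1): 0+-1=-1, 3+-1=2, 5+-1=4, 1+-1=0, 4+-1=3, 8+-1=7 -> [-1, 2, 4, 0, 3, 7]
Stage 4 (ABS): |-1|=1, |2|=2, |4|=4, |0|=0, |3|=3, |7|=7 -> [1, 2, 4, 0, 3, 7]
Output sum: 17

Answer: 17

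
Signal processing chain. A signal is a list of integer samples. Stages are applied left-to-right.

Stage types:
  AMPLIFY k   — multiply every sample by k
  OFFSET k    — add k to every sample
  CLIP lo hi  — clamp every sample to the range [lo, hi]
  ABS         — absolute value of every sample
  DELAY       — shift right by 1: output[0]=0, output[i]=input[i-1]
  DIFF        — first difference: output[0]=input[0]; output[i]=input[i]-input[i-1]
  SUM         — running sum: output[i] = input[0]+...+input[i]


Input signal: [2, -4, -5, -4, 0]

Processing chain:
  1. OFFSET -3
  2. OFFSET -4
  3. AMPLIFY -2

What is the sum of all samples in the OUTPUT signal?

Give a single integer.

Input: [2, -4, -5, -4, 0]
Stage 1 (OFFSET -3): 2+-3=-1, -4+-3=-7, -5+-3=-8, -4+-3=-7, 0+-3=-3 -> [-1, -7, -8, -7, -3]
Stage 2 (OFFSET -4): -1+-4=-5, -7+-4=-11, -8+-4=-12, -7+-4=-11, -3+-4=-7 -> [-5, -11, -12, -11, -7]
Stage 3 (AMPLIFY -2): -5*-2=10, -11*-2=22, -12*-2=24, -11*-2=22, -7*-2=14 -> [10, 22, 24, 22, 14]
Output sum: 92

Answer: 92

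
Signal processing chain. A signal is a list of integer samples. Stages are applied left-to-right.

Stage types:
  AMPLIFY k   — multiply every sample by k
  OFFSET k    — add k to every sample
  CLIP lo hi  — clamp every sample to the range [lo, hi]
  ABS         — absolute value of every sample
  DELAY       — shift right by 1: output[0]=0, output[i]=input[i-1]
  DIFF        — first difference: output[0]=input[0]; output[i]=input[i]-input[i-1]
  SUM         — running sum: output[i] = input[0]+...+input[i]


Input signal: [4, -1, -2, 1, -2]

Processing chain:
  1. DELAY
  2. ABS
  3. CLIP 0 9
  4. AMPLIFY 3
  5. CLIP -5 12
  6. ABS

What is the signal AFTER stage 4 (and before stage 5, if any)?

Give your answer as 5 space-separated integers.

Answer: 0 12 3 6 3

Derivation:
Input: [4, -1, -2, 1, -2]
Stage 1 (DELAY): [0, 4, -1, -2, 1] = [0, 4, -1, -2, 1] -> [0, 4, -1, -2, 1]
Stage 2 (ABS): |0|=0, |4|=4, |-1|=1, |-2|=2, |1|=1 -> [0, 4, 1, 2, 1]
Stage 3 (CLIP 0 9): clip(0,0,9)=0, clip(4,0,9)=4, clip(1,0,9)=1, clip(2,0,9)=2, clip(1,0,9)=1 -> [0, 4, 1, 2, 1]
Stage 4 (AMPLIFY 3): 0*3=0, 4*3=12, 1*3=3, 2*3=6, 1*3=3 -> [0, 12, 3, 6, 3]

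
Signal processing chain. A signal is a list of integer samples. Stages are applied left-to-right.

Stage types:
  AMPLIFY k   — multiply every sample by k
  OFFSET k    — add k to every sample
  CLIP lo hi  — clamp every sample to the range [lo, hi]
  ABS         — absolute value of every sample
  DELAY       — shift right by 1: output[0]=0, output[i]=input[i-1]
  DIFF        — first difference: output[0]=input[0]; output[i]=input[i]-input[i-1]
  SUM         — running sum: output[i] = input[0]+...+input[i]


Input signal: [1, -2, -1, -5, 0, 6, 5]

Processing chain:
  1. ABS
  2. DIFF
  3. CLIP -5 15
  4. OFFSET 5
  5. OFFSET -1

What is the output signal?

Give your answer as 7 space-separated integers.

Input: [1, -2, -1, -5, 0, 6, 5]
Stage 1 (ABS): |1|=1, |-2|=2, |-1|=1, |-5|=5, |0|=0, |6|=6, |5|=5 -> [1, 2, 1, 5, 0, 6, 5]
Stage 2 (DIFF): s[0]=1, 2-1=1, 1-2=-1, 5-1=4, 0-5=-5, 6-0=6, 5-6=-1 -> [1, 1, -1, 4, -5, 6, -1]
Stage 3 (CLIP -5 15): clip(1,-5,15)=1, clip(1,-5,15)=1, clip(-1,-5,15)=-1, clip(4,-5,15)=4, clip(-5,-5,15)=-5, clip(6,-5,15)=6, clip(-1,-5,15)=-1 -> [1, 1, -1, 4, -5, 6, -1]
Stage 4 (OFFSET 5): 1+5=6, 1+5=6, -1+5=4, 4+5=9, -5+5=0, 6+5=11, -1+5=4 -> [6, 6, 4, 9, 0, 11, 4]
Stage 5 (OFFSET -1): 6+-1=5, 6+-1=5, 4+-1=3, 9+-1=8, 0+-1=-1, 11+-1=10, 4+-1=3 -> [5, 5, 3, 8, -1, 10, 3]

Answer: 5 5 3 8 -1 10 3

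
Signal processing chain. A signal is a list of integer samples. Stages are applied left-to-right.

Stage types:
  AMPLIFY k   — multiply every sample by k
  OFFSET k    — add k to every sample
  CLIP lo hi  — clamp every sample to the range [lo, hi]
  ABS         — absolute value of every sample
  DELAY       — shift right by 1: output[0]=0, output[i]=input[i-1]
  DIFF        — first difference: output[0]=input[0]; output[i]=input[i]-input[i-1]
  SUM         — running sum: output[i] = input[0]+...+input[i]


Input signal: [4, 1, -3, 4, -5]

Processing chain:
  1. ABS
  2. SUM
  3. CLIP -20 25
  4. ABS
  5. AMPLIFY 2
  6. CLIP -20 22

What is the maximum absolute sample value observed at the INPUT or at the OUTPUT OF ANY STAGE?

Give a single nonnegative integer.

Answer: 34

Derivation:
Input: [4, 1, -3, 4, -5] (max |s|=5)
Stage 1 (ABS): |4|=4, |1|=1, |-3|=3, |4|=4, |-5|=5 -> [4, 1, 3, 4, 5] (max |s|=5)
Stage 2 (SUM): sum[0..0]=4, sum[0..1]=5, sum[0..2]=8, sum[0..3]=12, sum[0..4]=17 -> [4, 5, 8, 12, 17] (max |s|=17)
Stage 3 (CLIP -20 25): clip(4,-20,25)=4, clip(5,-20,25)=5, clip(8,-20,25)=8, clip(12,-20,25)=12, clip(17,-20,25)=17 -> [4, 5, 8, 12, 17] (max |s|=17)
Stage 4 (ABS): |4|=4, |5|=5, |8|=8, |12|=12, |17|=17 -> [4, 5, 8, 12, 17] (max |s|=17)
Stage 5 (AMPLIFY 2): 4*2=8, 5*2=10, 8*2=16, 12*2=24, 17*2=34 -> [8, 10, 16, 24, 34] (max |s|=34)
Stage 6 (CLIP -20 22): clip(8,-20,22)=8, clip(10,-20,22)=10, clip(16,-20,22)=16, clip(24,-20,22)=22, clip(34,-20,22)=22 -> [8, 10, 16, 22, 22] (max |s|=22)
Overall max amplitude: 34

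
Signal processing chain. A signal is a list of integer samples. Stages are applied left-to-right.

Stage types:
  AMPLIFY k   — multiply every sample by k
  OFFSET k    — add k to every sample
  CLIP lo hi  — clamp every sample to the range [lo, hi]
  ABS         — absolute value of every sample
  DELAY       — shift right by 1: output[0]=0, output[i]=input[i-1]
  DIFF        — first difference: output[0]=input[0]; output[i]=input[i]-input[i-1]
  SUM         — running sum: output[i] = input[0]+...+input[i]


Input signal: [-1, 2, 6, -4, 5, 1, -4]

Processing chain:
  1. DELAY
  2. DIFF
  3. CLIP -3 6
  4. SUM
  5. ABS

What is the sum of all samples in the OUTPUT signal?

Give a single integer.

Answer: 27

Derivation:
Input: [-1, 2, 6, -4, 5, 1, -4]
Stage 1 (DELAY): [0, -1, 2, 6, -4, 5, 1] = [0, -1, 2, 6, -4, 5, 1] -> [0, -1, 2, 6, -4, 5, 1]
Stage 2 (DIFF): s[0]=0, -1-0=-1, 2--1=3, 6-2=4, -4-6=-10, 5--4=9, 1-5=-4 -> [0, -1, 3, 4, -10, 9, -4]
Stage 3 (CLIP -3 6): clip(0,-3,6)=0, clip(-1,-3,6)=-1, clip(3,-3,6)=3, clip(4,-3,6)=4, clip(-10,-3,6)=-3, clip(9,-3,6)=6, clip(-4,-3,6)=-3 -> [0, -1, 3, 4, -3, 6, -3]
Stage 4 (SUM): sum[0..0]=0, sum[0..1]=-1, sum[0..2]=2, sum[0..3]=6, sum[0..4]=3, sum[0..5]=9, sum[0..6]=6 -> [0, -1, 2, 6, 3, 9, 6]
Stage 5 (ABS): |0|=0, |-1|=1, |2|=2, |6|=6, |3|=3, |9|=9, |6|=6 -> [0, 1, 2, 6, 3, 9, 6]
Output sum: 27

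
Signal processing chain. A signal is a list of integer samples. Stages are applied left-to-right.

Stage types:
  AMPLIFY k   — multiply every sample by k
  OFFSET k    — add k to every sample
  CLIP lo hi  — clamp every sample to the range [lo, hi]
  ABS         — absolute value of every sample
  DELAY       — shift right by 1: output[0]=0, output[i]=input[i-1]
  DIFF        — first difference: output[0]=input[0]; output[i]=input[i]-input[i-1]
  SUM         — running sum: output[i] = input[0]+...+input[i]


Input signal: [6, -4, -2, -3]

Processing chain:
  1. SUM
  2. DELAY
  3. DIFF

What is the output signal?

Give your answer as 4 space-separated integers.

Answer: 0 6 -4 -2

Derivation:
Input: [6, -4, -2, -3]
Stage 1 (SUM): sum[0..0]=6, sum[0..1]=2, sum[0..2]=0, sum[0..3]=-3 -> [6, 2, 0, -3]
Stage 2 (DELAY): [0, 6, 2, 0] = [0, 6, 2, 0] -> [0, 6, 2, 0]
Stage 3 (DIFF): s[0]=0, 6-0=6, 2-6=-4, 0-2=-2 -> [0, 6, -4, -2]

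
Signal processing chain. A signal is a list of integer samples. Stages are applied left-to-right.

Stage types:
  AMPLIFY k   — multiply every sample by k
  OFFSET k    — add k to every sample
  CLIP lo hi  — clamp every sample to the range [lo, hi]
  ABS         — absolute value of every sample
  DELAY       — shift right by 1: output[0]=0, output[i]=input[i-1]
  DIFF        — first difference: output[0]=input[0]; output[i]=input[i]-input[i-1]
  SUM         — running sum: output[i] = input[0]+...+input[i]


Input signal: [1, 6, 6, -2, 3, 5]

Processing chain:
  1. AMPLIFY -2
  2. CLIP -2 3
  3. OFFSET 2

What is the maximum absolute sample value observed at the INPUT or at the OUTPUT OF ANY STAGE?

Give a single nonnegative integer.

Answer: 12

Derivation:
Input: [1, 6, 6, -2, 3, 5] (max |s|=6)
Stage 1 (AMPLIFY -2): 1*-2=-2, 6*-2=-12, 6*-2=-12, -2*-2=4, 3*-2=-6, 5*-2=-10 -> [-2, -12, -12, 4, -6, -10] (max |s|=12)
Stage 2 (CLIP -2 3): clip(-2,-2,3)=-2, clip(-12,-2,3)=-2, clip(-12,-2,3)=-2, clip(4,-2,3)=3, clip(-6,-2,3)=-2, clip(-10,-2,3)=-2 -> [-2, -2, -2, 3, -2, -2] (max |s|=3)
Stage 3 (OFFSET 2): -2+2=0, -2+2=0, -2+2=0, 3+2=5, -2+2=0, -2+2=0 -> [0, 0, 0, 5, 0, 0] (max |s|=5)
Overall max amplitude: 12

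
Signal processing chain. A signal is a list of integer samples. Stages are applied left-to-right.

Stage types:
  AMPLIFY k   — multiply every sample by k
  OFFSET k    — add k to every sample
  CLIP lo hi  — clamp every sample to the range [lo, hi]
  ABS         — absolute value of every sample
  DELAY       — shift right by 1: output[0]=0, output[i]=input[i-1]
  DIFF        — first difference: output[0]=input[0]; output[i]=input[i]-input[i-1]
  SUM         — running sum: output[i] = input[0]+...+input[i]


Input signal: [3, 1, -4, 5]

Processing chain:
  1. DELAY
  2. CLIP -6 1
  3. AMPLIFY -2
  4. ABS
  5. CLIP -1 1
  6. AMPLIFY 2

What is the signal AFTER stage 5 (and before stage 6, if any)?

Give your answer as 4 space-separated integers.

Input: [3, 1, -4, 5]
Stage 1 (DELAY): [0, 3, 1, -4] = [0, 3, 1, -4] -> [0, 3, 1, -4]
Stage 2 (CLIP -6 1): clip(0,-6,1)=0, clip(3,-6,1)=1, clip(1,-6,1)=1, clip(-4,-6,1)=-4 -> [0, 1, 1, -4]
Stage 3 (AMPLIFY -2): 0*-2=0, 1*-2=-2, 1*-2=-2, -4*-2=8 -> [0, -2, -2, 8]
Stage 4 (ABS): |0|=0, |-2|=2, |-2|=2, |8|=8 -> [0, 2, 2, 8]
Stage 5 (CLIP -1 1): clip(0,-1,1)=0, clip(2,-1,1)=1, clip(2,-1,1)=1, clip(8,-1,1)=1 -> [0, 1, 1, 1]

Answer: 0 1 1 1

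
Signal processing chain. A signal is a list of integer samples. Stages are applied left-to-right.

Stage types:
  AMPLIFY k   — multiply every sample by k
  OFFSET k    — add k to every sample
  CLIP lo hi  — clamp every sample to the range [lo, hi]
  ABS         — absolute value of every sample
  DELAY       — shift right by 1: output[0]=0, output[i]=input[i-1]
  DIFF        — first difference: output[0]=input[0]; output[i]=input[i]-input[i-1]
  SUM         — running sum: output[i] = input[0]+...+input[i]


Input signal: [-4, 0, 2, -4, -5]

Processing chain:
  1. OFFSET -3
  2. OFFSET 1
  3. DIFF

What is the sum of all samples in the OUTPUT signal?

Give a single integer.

Input: [-4, 0, 2, -4, -5]
Stage 1 (OFFSET -3): -4+-3=-7, 0+-3=-3, 2+-3=-1, -4+-3=-7, -5+-3=-8 -> [-7, -3, -1, -7, -8]
Stage 2 (OFFSET 1): -7+1=-6, -3+1=-2, -1+1=0, -7+1=-6, -8+1=-7 -> [-6, -2, 0, -6, -7]
Stage 3 (DIFF): s[0]=-6, -2--6=4, 0--2=2, -6-0=-6, -7--6=-1 -> [-6, 4, 2, -6, -1]
Output sum: -7

Answer: -7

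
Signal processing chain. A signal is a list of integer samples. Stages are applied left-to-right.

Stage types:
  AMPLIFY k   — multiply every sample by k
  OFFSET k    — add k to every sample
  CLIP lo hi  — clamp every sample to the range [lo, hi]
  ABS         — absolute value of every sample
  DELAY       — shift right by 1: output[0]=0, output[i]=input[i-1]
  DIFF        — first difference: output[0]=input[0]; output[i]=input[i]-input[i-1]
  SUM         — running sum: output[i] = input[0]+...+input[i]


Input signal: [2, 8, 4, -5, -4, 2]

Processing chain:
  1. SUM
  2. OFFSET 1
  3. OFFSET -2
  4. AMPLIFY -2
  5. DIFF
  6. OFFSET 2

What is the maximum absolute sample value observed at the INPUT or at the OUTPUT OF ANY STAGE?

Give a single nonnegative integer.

Input: [2, 8, 4, -5, -4, 2] (max |s|=8)
Stage 1 (SUM): sum[0..0]=2, sum[0..1]=10, sum[0..2]=14, sum[0..3]=9, sum[0..4]=5, sum[0..5]=7 -> [2, 10, 14, 9, 5, 7] (max |s|=14)
Stage 2 (OFFSET 1): 2+1=3, 10+1=11, 14+1=15, 9+1=10, 5+1=6, 7+1=8 -> [3, 11, 15, 10, 6, 8] (max |s|=15)
Stage 3 (OFFSET -2): 3+-2=1, 11+-2=9, 15+-2=13, 10+-2=8, 6+-2=4, 8+-2=6 -> [1, 9, 13, 8, 4, 6] (max |s|=13)
Stage 4 (AMPLIFY -2): 1*-2=-2, 9*-2=-18, 13*-2=-26, 8*-2=-16, 4*-2=-8, 6*-2=-12 -> [-2, -18, -26, -16, -8, -12] (max |s|=26)
Stage 5 (DIFF): s[0]=-2, -18--2=-16, -26--18=-8, -16--26=10, -8--16=8, -12--8=-4 -> [-2, -16, -8, 10, 8, -4] (max |s|=16)
Stage 6 (OFFSET 2): -2+2=0, -16+2=-14, -8+2=-6, 10+2=12, 8+2=10, -4+2=-2 -> [0, -14, -6, 12, 10, -2] (max |s|=14)
Overall max amplitude: 26

Answer: 26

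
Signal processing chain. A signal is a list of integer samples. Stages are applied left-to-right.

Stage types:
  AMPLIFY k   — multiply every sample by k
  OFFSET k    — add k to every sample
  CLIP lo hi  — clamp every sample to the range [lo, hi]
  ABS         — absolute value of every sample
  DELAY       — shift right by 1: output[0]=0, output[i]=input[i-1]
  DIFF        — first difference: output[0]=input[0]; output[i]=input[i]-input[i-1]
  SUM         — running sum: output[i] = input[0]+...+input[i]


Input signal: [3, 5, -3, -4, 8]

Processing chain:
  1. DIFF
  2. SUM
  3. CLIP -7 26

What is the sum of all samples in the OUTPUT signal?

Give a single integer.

Answer: 9

Derivation:
Input: [3, 5, -3, -4, 8]
Stage 1 (DIFF): s[0]=3, 5-3=2, -3-5=-8, -4--3=-1, 8--4=12 -> [3, 2, -8, -1, 12]
Stage 2 (SUM): sum[0..0]=3, sum[0..1]=5, sum[0..2]=-3, sum[0..3]=-4, sum[0..4]=8 -> [3, 5, -3, -4, 8]
Stage 3 (CLIP -7 26): clip(3,-7,26)=3, clip(5,-7,26)=5, clip(-3,-7,26)=-3, clip(-4,-7,26)=-4, clip(8,-7,26)=8 -> [3, 5, -3, -4, 8]
Output sum: 9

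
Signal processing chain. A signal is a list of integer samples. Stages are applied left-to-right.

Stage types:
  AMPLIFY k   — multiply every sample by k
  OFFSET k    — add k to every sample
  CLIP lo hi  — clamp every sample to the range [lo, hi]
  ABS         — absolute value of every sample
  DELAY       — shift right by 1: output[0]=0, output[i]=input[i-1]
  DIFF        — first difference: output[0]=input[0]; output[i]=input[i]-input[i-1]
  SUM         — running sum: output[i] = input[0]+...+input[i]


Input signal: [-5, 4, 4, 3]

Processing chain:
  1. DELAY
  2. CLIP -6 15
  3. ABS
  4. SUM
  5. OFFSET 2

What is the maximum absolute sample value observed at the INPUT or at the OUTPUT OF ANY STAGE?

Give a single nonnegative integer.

Answer: 15

Derivation:
Input: [-5, 4, 4, 3] (max |s|=5)
Stage 1 (DELAY): [0, -5, 4, 4] = [0, -5, 4, 4] -> [0, -5, 4, 4] (max |s|=5)
Stage 2 (CLIP -6 15): clip(0,-6,15)=0, clip(-5,-6,15)=-5, clip(4,-6,15)=4, clip(4,-6,15)=4 -> [0, -5, 4, 4] (max |s|=5)
Stage 3 (ABS): |0|=0, |-5|=5, |4|=4, |4|=4 -> [0, 5, 4, 4] (max |s|=5)
Stage 4 (SUM): sum[0..0]=0, sum[0..1]=5, sum[0..2]=9, sum[0..3]=13 -> [0, 5, 9, 13] (max |s|=13)
Stage 5 (OFFSET 2): 0+2=2, 5+2=7, 9+2=11, 13+2=15 -> [2, 7, 11, 15] (max |s|=15)
Overall max amplitude: 15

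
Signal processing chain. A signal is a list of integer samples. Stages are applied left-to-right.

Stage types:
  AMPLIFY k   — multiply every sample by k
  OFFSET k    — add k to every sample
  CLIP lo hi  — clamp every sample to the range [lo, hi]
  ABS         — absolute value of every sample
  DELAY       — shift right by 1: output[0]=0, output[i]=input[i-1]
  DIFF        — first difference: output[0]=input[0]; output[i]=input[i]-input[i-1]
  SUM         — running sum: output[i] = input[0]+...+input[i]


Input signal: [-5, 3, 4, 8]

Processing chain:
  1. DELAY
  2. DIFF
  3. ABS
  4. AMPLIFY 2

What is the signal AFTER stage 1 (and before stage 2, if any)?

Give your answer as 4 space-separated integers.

Answer: 0 -5 3 4

Derivation:
Input: [-5, 3, 4, 8]
Stage 1 (DELAY): [0, -5, 3, 4] = [0, -5, 3, 4] -> [0, -5, 3, 4]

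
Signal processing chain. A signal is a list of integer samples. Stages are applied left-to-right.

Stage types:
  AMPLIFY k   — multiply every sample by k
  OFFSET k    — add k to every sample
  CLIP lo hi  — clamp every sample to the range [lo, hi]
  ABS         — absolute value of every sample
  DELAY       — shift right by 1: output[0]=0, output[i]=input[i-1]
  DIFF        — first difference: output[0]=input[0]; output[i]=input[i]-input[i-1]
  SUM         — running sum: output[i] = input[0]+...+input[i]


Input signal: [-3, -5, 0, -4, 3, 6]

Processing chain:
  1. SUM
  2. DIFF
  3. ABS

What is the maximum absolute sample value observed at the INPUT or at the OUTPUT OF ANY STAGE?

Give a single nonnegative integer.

Input: [-3, -5, 0, -4, 3, 6] (max |s|=6)
Stage 1 (SUM): sum[0..0]=-3, sum[0..1]=-8, sum[0..2]=-8, sum[0..3]=-12, sum[0..4]=-9, sum[0..5]=-3 -> [-3, -8, -8, -12, -9, -3] (max |s|=12)
Stage 2 (DIFF): s[0]=-3, -8--3=-5, -8--8=0, -12--8=-4, -9--12=3, -3--9=6 -> [-3, -5, 0, -4, 3, 6] (max |s|=6)
Stage 3 (ABS): |-3|=3, |-5|=5, |0|=0, |-4|=4, |3|=3, |6|=6 -> [3, 5, 0, 4, 3, 6] (max |s|=6)
Overall max amplitude: 12

Answer: 12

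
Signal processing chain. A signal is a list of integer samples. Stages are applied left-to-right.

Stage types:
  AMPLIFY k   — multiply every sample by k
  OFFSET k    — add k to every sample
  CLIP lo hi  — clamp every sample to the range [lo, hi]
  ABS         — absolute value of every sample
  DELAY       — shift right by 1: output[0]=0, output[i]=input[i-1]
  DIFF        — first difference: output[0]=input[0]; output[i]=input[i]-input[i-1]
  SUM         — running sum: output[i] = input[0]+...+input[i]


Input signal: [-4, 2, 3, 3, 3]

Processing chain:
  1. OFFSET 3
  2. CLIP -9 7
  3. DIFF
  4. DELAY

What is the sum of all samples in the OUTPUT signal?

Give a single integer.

Input: [-4, 2, 3, 3, 3]
Stage 1 (OFFSET 3): -4+3=-1, 2+3=5, 3+3=6, 3+3=6, 3+3=6 -> [-1, 5, 6, 6, 6]
Stage 2 (CLIP -9 7): clip(-1,-9,7)=-1, clip(5,-9,7)=5, clip(6,-9,7)=6, clip(6,-9,7)=6, clip(6,-9,7)=6 -> [-1, 5, 6, 6, 6]
Stage 3 (DIFF): s[0]=-1, 5--1=6, 6-5=1, 6-6=0, 6-6=0 -> [-1, 6, 1, 0, 0]
Stage 4 (DELAY): [0, -1, 6, 1, 0] = [0, -1, 6, 1, 0] -> [0, -1, 6, 1, 0]
Output sum: 6

Answer: 6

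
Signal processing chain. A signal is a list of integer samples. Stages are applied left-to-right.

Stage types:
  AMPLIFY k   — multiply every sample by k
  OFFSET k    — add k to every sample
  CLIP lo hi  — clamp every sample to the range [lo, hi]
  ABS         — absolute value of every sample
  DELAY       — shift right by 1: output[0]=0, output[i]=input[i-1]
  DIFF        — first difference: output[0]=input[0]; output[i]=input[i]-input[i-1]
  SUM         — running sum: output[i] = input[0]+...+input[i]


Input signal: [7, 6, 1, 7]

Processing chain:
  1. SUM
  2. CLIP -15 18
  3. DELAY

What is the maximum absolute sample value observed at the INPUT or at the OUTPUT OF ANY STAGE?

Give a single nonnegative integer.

Input: [7, 6, 1, 7] (max |s|=7)
Stage 1 (SUM): sum[0..0]=7, sum[0..1]=13, sum[0..2]=14, sum[0..3]=21 -> [7, 13, 14, 21] (max |s|=21)
Stage 2 (CLIP -15 18): clip(7,-15,18)=7, clip(13,-15,18)=13, clip(14,-15,18)=14, clip(21,-15,18)=18 -> [7, 13, 14, 18] (max |s|=18)
Stage 3 (DELAY): [0, 7, 13, 14] = [0, 7, 13, 14] -> [0, 7, 13, 14] (max |s|=14)
Overall max amplitude: 21

Answer: 21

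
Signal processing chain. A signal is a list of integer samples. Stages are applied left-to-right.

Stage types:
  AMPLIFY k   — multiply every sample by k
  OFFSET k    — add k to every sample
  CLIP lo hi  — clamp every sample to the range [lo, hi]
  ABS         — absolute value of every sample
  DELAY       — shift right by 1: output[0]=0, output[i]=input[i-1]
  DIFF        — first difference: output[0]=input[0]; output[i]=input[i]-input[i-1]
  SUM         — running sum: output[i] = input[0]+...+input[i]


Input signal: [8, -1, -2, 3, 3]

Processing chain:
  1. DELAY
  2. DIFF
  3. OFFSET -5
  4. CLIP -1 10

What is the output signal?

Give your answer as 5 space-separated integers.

Input: [8, -1, -2, 3, 3]
Stage 1 (DELAY): [0, 8, -1, -2, 3] = [0, 8, -1, -2, 3] -> [0, 8, -1, -2, 3]
Stage 2 (DIFF): s[0]=0, 8-0=8, -1-8=-9, -2--1=-1, 3--2=5 -> [0, 8, -9, -1, 5]
Stage 3 (OFFSET -5): 0+-5=-5, 8+-5=3, -9+-5=-14, -1+-5=-6, 5+-5=0 -> [-5, 3, -14, -6, 0]
Stage 4 (CLIP -1 10): clip(-5,-1,10)=-1, clip(3,-1,10)=3, clip(-14,-1,10)=-1, clip(-6,-1,10)=-1, clip(0,-1,10)=0 -> [-1, 3, -1, -1, 0]

Answer: -1 3 -1 -1 0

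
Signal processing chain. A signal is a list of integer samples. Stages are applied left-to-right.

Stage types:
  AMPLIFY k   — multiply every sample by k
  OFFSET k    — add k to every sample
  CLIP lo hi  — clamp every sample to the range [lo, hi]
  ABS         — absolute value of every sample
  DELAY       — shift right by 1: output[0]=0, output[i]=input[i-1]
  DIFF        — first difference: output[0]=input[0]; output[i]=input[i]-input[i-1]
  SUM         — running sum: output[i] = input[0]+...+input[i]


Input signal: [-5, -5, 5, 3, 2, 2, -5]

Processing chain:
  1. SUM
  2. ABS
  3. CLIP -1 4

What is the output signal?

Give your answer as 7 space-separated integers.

Input: [-5, -5, 5, 3, 2, 2, -5]
Stage 1 (SUM): sum[0..0]=-5, sum[0..1]=-10, sum[0..2]=-5, sum[0..3]=-2, sum[0..4]=0, sum[0..5]=2, sum[0..6]=-3 -> [-5, -10, -5, -2, 0, 2, -3]
Stage 2 (ABS): |-5|=5, |-10|=10, |-5|=5, |-2|=2, |0|=0, |2|=2, |-3|=3 -> [5, 10, 5, 2, 0, 2, 3]
Stage 3 (CLIP -1 4): clip(5,-1,4)=4, clip(10,-1,4)=4, clip(5,-1,4)=4, clip(2,-1,4)=2, clip(0,-1,4)=0, clip(2,-1,4)=2, clip(3,-1,4)=3 -> [4, 4, 4, 2, 0, 2, 3]

Answer: 4 4 4 2 0 2 3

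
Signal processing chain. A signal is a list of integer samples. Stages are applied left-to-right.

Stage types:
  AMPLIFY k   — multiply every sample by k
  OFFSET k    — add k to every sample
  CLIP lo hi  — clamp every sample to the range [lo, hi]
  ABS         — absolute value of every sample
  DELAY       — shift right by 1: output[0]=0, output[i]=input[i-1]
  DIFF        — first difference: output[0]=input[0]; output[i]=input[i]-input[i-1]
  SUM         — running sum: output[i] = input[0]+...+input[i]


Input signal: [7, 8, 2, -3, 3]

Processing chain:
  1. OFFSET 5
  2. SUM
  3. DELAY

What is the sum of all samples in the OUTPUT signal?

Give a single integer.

Input: [7, 8, 2, -3, 3]
Stage 1 (OFFSET 5): 7+5=12, 8+5=13, 2+5=7, -3+5=2, 3+5=8 -> [12, 13, 7, 2, 8]
Stage 2 (SUM): sum[0..0]=12, sum[0..1]=25, sum[0..2]=32, sum[0..3]=34, sum[0..4]=42 -> [12, 25, 32, 34, 42]
Stage 3 (DELAY): [0, 12, 25, 32, 34] = [0, 12, 25, 32, 34] -> [0, 12, 25, 32, 34]
Output sum: 103

Answer: 103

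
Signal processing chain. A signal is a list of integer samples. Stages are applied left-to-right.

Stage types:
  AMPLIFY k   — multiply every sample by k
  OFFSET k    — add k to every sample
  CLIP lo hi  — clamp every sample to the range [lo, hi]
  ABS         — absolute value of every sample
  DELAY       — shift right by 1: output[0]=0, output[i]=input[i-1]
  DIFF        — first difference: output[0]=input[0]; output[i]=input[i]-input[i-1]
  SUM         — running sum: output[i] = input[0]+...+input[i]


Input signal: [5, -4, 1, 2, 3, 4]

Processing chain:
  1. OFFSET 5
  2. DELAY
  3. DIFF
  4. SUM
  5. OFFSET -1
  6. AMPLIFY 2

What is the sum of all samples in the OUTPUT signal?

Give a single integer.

Input: [5, -4, 1, 2, 3, 4]
Stage 1 (OFFSET 5): 5+5=10, -4+5=1, 1+5=6, 2+5=7, 3+5=8, 4+5=9 -> [10, 1, 6, 7, 8, 9]
Stage 2 (DELAY): [0, 10, 1, 6, 7, 8] = [0, 10, 1, 6, 7, 8] -> [0, 10, 1, 6, 7, 8]
Stage 3 (DIFF): s[0]=0, 10-0=10, 1-10=-9, 6-1=5, 7-6=1, 8-7=1 -> [0, 10, -9, 5, 1, 1]
Stage 4 (SUM): sum[0..0]=0, sum[0..1]=10, sum[0..2]=1, sum[0..3]=6, sum[0..4]=7, sum[0..5]=8 -> [0, 10, 1, 6, 7, 8]
Stage 5 (OFFSET -1): 0+-1=-1, 10+-1=9, 1+-1=0, 6+-1=5, 7+-1=6, 8+-1=7 -> [-1, 9, 0, 5, 6, 7]
Stage 6 (AMPLIFY 2): -1*2=-2, 9*2=18, 0*2=0, 5*2=10, 6*2=12, 7*2=14 -> [-2, 18, 0, 10, 12, 14]
Output sum: 52

Answer: 52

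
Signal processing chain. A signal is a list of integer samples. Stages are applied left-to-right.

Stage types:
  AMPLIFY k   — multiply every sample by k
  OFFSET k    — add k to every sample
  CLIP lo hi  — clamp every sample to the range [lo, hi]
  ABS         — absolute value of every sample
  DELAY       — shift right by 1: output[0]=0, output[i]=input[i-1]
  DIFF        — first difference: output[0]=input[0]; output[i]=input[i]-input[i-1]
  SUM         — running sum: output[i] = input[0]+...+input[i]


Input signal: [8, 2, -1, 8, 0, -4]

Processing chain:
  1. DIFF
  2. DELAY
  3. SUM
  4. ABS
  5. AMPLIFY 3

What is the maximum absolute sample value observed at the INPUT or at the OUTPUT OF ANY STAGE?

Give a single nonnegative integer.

Input: [8, 2, -1, 8, 0, -4] (max |s|=8)
Stage 1 (DIFF): s[0]=8, 2-8=-6, -1-2=-3, 8--1=9, 0-8=-8, -4-0=-4 -> [8, -6, -3, 9, -8, -4] (max |s|=9)
Stage 2 (DELAY): [0, 8, -6, -3, 9, -8] = [0, 8, -6, -3, 9, -8] -> [0, 8, -6, -3, 9, -8] (max |s|=9)
Stage 3 (SUM): sum[0..0]=0, sum[0..1]=8, sum[0..2]=2, sum[0..3]=-1, sum[0..4]=8, sum[0..5]=0 -> [0, 8, 2, -1, 8, 0] (max |s|=8)
Stage 4 (ABS): |0|=0, |8|=8, |2|=2, |-1|=1, |8|=8, |0|=0 -> [0, 8, 2, 1, 8, 0] (max |s|=8)
Stage 5 (AMPLIFY 3): 0*3=0, 8*3=24, 2*3=6, 1*3=3, 8*3=24, 0*3=0 -> [0, 24, 6, 3, 24, 0] (max |s|=24)
Overall max amplitude: 24

Answer: 24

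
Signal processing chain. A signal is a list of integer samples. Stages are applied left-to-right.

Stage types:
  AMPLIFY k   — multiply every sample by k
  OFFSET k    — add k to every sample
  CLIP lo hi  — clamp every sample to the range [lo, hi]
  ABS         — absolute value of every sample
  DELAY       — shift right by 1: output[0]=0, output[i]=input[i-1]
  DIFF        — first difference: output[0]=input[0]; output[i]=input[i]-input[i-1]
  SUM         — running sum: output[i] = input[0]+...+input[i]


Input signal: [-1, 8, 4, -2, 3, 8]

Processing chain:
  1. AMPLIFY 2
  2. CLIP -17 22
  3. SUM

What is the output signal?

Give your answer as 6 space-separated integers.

Answer: -2 14 22 18 24 40

Derivation:
Input: [-1, 8, 4, -2, 3, 8]
Stage 1 (AMPLIFY 2): -1*2=-2, 8*2=16, 4*2=8, -2*2=-4, 3*2=6, 8*2=16 -> [-2, 16, 8, -4, 6, 16]
Stage 2 (CLIP -17 22): clip(-2,-17,22)=-2, clip(16,-17,22)=16, clip(8,-17,22)=8, clip(-4,-17,22)=-4, clip(6,-17,22)=6, clip(16,-17,22)=16 -> [-2, 16, 8, -4, 6, 16]
Stage 3 (SUM): sum[0..0]=-2, sum[0..1]=14, sum[0..2]=22, sum[0..3]=18, sum[0..4]=24, sum[0..5]=40 -> [-2, 14, 22, 18, 24, 40]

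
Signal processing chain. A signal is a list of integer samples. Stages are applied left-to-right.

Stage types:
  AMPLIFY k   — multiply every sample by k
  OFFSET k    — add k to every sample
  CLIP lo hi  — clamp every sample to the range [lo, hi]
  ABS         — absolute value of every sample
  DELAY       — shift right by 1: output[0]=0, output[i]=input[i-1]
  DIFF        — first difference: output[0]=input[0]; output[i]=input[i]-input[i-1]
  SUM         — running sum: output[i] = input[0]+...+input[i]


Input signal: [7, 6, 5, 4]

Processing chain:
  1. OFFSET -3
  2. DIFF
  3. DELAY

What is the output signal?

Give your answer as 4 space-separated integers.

Input: [7, 6, 5, 4]
Stage 1 (OFFSET -3): 7+-3=4, 6+-3=3, 5+-3=2, 4+-3=1 -> [4, 3, 2, 1]
Stage 2 (DIFF): s[0]=4, 3-4=-1, 2-3=-1, 1-2=-1 -> [4, -1, -1, -1]
Stage 3 (DELAY): [0, 4, -1, -1] = [0, 4, -1, -1] -> [0, 4, -1, -1]

Answer: 0 4 -1 -1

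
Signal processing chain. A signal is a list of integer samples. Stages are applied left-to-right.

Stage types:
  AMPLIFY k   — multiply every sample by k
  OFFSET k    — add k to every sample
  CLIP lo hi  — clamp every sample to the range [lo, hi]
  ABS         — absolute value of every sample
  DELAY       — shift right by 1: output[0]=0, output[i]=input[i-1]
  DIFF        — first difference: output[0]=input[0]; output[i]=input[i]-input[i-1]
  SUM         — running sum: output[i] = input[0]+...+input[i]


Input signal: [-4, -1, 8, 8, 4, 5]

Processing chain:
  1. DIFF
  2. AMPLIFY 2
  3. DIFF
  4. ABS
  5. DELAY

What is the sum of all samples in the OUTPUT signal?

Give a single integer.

Input: [-4, -1, 8, 8, 4, 5]
Stage 1 (DIFF): s[0]=-4, -1--4=3, 8--1=9, 8-8=0, 4-8=-4, 5-4=1 -> [-4, 3, 9, 0, -4, 1]
Stage 2 (AMPLIFY 2): -4*2=-8, 3*2=6, 9*2=18, 0*2=0, -4*2=-8, 1*2=2 -> [-8, 6, 18, 0, -8, 2]
Stage 3 (DIFF): s[0]=-8, 6--8=14, 18-6=12, 0-18=-18, -8-0=-8, 2--8=10 -> [-8, 14, 12, -18, -8, 10]
Stage 4 (ABS): |-8|=8, |14|=14, |12|=12, |-18|=18, |-8|=8, |10|=10 -> [8, 14, 12, 18, 8, 10]
Stage 5 (DELAY): [0, 8, 14, 12, 18, 8] = [0, 8, 14, 12, 18, 8] -> [0, 8, 14, 12, 18, 8]
Output sum: 60

Answer: 60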